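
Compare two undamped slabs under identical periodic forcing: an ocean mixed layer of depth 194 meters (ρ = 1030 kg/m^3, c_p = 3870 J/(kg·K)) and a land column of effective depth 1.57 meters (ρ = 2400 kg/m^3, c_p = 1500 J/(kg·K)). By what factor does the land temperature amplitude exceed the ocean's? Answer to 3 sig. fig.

C_ocean = 1030 × 3870 × 194 = 7.73×10^8 J/(m²·K).
C_land = 2400 × 1500 × 1.57 = 5.65×10^6 J/(m²·K).
Undamped amplitude ∝ 1/C, so A_land/A_ocean = C_ocean/C_land = 137.

137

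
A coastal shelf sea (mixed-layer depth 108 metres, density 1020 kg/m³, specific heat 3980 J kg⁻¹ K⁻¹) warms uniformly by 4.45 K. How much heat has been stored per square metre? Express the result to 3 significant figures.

Areal heat capacity C = ρ c_p D = 1020 × 3980 × 108 = 4.38×10^8 J/(m²·K).
ΔQ = C ΔT = 4.38×10^8 × 4.45 = 1.95×10^9 J/m².

1.95×10^9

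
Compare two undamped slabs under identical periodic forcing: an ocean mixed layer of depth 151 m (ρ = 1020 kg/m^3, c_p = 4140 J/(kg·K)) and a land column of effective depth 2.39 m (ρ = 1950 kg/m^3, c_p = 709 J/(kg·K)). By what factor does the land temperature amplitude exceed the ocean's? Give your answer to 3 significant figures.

C_ocean = 1020 × 4140 × 151 = 6.38×10^8 J/(m²·K).
C_land = 1950 × 709 × 2.39 = 3.30×10^6 J/(m²·K).
Undamped amplitude ∝ 1/C, so A_land/A_ocean = C_ocean/C_land = 193.

193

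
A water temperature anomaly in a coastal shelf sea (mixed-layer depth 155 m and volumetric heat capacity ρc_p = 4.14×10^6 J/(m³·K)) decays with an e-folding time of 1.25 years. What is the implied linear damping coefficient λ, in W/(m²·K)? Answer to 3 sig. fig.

16.3

Areal heat capacity C = ρc_p × D = 4.14×10^6 × 155 = 6.42×10^8 J/(m²·K).
τ = 1.25 years = 3.94×10^7 s.
λ = C / τ = 6.42×10^8 / 3.94×10^7 = 16.3 W/(m²·K).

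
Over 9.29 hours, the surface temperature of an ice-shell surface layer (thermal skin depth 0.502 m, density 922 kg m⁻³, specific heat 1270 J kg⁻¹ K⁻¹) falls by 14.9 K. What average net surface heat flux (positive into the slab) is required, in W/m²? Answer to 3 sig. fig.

-262

Areal heat capacity C = ρ c_p D = 922 × 1270 × 0.502 = 5.88×10^5 J m⁻² K⁻¹.
Required heat per unit area: Q = C ΔT = 5.88×10^5 × -14.9 = -8.76×10^6 J/m².
Flux F = Q / Δt = -8.76×10^6 / 33400 s = -262 W/m².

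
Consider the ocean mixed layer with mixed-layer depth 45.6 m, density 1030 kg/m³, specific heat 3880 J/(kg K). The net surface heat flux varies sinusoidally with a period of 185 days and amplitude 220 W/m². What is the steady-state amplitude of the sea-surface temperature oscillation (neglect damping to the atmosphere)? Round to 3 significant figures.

Areal heat capacity C = ρ c_p D = 1030 × 3880 × 45.6 = 1.82×10^8 J m⁻² K⁻¹.
Angular frequency ω = 2π / T = 2π / 1.60×10^7 s = 3.93×10^-7 s⁻¹.
Cω = 1.82×10^8 × 3.93×10^-7 = 71.6 W/(m²·K).
Amplitude A = F₀ / (Cω) = 220 / 71.6 = 3.07 K.

3.07 K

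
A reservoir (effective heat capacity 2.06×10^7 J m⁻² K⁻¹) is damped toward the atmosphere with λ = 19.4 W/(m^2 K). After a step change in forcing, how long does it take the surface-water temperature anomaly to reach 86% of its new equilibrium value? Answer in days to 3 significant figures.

24.2 days

Areal heat capacity C = 2.06×10^7 J m⁻² K⁻¹ (given).
τ = C / λ = 2.06×10^7 / 19.4 = 1.06×10^6 s.
Fraction reached: 1 − e^(−t/τ) = 0.86 ⇒ t = −τ ln(1 − 0.86) = τ × 1.97.
t = 2.09×10^6 s = 24.2 days.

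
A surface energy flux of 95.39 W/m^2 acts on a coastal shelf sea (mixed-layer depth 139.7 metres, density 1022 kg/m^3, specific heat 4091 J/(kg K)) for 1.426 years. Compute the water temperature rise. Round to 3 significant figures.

Areal heat capacity C = ρ c_p D = 1022 × 4091 × 139.7 = 5.84×10^8 J/(m²·K).
Net heat input Q = F Δt = 95.39 × (1.426 years × 3.156×10^7 s/year) = 4.29×10^9 J/m².
ΔT = Q / C = 4.29×10^9 / 5.84×10^8 = 7.35 K.

7.35 K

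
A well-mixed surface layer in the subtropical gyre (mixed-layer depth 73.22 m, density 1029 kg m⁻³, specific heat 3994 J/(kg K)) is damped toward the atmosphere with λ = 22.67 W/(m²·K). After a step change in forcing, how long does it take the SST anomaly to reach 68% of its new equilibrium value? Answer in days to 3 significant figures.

Areal heat capacity C = ρ c_p D = 1029 × 3994 × 73.22 = 3.01×10^8 J m⁻² K⁻¹.
τ = C / λ = 3.01×10^8 / 22.67 = 1.33×10^7 s.
Fraction reached: 1 − e^(−t/τ) = 0.68 ⇒ t = −τ ln(1 − 0.68) = τ × 1.14.
t = 1.51×10^7 s = 175 days.

175 days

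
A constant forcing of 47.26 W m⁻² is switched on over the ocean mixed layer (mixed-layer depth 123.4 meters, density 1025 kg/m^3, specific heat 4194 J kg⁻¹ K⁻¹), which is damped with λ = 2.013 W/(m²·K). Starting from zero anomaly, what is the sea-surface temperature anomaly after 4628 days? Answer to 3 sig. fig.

18.3 K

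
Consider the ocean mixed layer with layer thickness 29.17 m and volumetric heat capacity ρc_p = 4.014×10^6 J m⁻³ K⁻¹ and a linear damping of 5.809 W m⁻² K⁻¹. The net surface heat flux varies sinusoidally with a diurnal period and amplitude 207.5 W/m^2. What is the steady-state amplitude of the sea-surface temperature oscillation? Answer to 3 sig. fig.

0.0244 K

Areal heat capacity C = ρc_p × D = 4.014×10^6 × 29.17 = 1.17×10^8 J m⁻² K⁻¹.
Angular frequency ω = 2π / T = 2π / 86400 s = 7.27×10^-5 s⁻¹.
√((Cω)² + λ²) = √((8510)² + 5.809²) = 8510 W/(m²·K).
Amplitude A = F₀ / √((Cω)²+λ²) = 207.5 / 8510 = 0.0244 K.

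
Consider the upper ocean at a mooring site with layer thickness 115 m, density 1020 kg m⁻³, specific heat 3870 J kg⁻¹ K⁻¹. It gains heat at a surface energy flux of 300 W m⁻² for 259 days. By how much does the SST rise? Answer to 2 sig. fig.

15 K

Areal heat capacity C = ρ c_p D = 1020 × 3870 × 115 = 4.54×10^8 J/(m^2 K).
Net heat input Q = F Δt = 300 × (259 days × 86400 s/day) = 6.71×10^9 J/m².
ΔT = Q / C = 6.71×10^9 / 4.54×10^8 = 14.8 K.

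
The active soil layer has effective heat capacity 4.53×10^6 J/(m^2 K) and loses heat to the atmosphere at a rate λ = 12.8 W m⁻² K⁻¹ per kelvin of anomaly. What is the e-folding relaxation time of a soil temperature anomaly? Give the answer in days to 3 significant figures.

4.10 days

Areal heat capacity C = 4.53×10^6 J/(m^2 K) (given).
Relaxation time τ = C / λ = 4.53×10^6 / 12.8 = 3.54×10^5 s.
In days: 3.54×10^5 s / (86400 s/day) = 4.10 days.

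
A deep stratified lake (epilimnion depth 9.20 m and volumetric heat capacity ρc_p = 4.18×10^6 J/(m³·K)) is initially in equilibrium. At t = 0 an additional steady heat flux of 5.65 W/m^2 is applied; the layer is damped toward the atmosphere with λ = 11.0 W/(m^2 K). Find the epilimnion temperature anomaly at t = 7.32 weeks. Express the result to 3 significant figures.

0.369 K

Areal heat capacity C = ρc_p × D = 4.18×10^6 × 9.20 = 3.85×10^7 J/(m²·K).
τ = C / λ = 3.85×10^7 / 11.0 = 3.50×10^6 s.
Equilibrium anomaly ΔT_eq = F / λ = 5.65 / 11.0 = 0.514 K.
t = 7.32 weeks = 4.43×10^6 s, so t/τ = 1.27.
ΔT(t) = ΔT_eq (1 − e^(−t/τ)) = 0.514 × (1 − e^−1.27) = 0.369 K.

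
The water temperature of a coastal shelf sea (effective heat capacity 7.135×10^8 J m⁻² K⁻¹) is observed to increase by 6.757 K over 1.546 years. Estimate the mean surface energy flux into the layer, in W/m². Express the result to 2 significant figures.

99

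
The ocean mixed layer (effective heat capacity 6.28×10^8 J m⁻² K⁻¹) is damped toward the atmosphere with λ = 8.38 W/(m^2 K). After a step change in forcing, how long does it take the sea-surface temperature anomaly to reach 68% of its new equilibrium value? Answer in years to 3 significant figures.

Areal heat capacity C = 6.28×10^8 J m⁻² K⁻¹ (given).
τ = C / λ = 6.28×10^8 / 8.38 = 7.49×10^7 s.
Fraction reached: 1 − e^(−t/τ) = 0.68 ⇒ t = −τ ln(1 − 0.68) = τ × 1.14.
t = 8.54×10^7 s = 2.71 years.

2.71 years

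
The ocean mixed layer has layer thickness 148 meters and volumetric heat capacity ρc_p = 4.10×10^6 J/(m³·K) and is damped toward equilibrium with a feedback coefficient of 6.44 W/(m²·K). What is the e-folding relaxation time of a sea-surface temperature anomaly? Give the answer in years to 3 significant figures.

2.99 years

Areal heat capacity C = ρc_p × D = 4.10×10^6 × 148 = 6.07×10^8 J/(m²·K).
Relaxation time τ = C / λ = 6.07×10^8 / 6.44 = 9.42×10^7 s.
In years: 9.42×10^7 s / (3.156×10^7 s/year) = 2.99 years.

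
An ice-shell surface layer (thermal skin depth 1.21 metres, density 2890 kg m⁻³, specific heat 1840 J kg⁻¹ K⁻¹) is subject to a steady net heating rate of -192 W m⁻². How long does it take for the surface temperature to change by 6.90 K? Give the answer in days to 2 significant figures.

Areal heat capacity C = ρ c_p D = 2890 × 1840 × 1.21 = 6.43×10^6 J/(m²·K).
Time required: Δt = C ΔT / F = 6.43×10^6 × -6.90 / -192 = 2.31×10^5 s.
In days: 2.31×10^5 s / (86400 s/day) = 2.68 days.

2.7 days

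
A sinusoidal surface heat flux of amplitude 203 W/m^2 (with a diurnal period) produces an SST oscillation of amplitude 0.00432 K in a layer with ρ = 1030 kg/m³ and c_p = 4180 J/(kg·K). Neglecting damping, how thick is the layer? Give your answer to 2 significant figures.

150 m

ω = 2π / 86400 s = 7.27×10^-5 s⁻¹.
Required C = F₀ / (A ω) = 203 / (0.00432 × 7.27×10^-5) = 6.46×10^8 J/(m²·K).
D = C / (ρ c_p) = 6.46×10^8 / (1030 × 4180) = 150 m.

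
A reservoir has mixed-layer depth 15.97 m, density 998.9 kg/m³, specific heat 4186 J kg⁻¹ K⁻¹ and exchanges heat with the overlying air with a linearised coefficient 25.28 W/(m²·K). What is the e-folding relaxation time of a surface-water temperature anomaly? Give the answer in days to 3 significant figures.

30.6 days

Areal heat capacity C = ρ c_p D = 998.9 × 4186 × 15.97 = 6.68×10^7 J/(m²·K).
Relaxation time τ = C / λ = 6.68×10^7 / 25.28 = 2.64×10^6 s.
In days: 2.64×10^6 s / (86400 s/day) = 30.6 days.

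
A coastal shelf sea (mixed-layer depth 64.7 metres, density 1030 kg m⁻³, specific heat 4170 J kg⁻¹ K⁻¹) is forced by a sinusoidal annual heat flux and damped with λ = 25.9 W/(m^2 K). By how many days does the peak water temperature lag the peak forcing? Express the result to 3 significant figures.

65.8 days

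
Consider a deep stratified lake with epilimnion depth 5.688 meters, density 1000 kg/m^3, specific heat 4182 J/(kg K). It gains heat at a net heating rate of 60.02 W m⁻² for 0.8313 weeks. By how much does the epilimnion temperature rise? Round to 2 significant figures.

Areal heat capacity C = ρ c_p D = 1000 × 4182 × 5.688 = 2.38×10^7 J m⁻² K⁻¹.
Net heat input Q = F Δt = 60.02 × (0.8313 weeks × 6.048×10^5 s/week) = 3.02×10^7 J/m².
ΔT = Q / C = 3.02×10^7 / 2.38×10^7 = 1.27 K.

1.3 K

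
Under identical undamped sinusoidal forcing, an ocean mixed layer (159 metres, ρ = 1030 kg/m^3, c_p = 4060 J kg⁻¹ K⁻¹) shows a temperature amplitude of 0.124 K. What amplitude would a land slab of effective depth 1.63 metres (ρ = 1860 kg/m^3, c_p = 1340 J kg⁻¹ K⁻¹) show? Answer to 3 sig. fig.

20.3 K

C_ocean = 6.65×10^8 J/(m²·K); C_land = 4.06×10^6 J/(m²·K).
A ∝ 1/C ⇒ A_land = A_ocean × C_ocean/C_land = 0.124 × 164 = 20.3 K.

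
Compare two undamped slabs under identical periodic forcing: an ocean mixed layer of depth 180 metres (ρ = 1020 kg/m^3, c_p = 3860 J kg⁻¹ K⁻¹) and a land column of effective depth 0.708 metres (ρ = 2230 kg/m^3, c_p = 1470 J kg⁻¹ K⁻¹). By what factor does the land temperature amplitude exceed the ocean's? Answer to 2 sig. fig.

310

C_ocean = 1020 × 3860 × 180 = 7.09×10^8 J/(m²·K).
C_land = 2230 × 1470 × 0.708 = 2.32×10^6 J/(m²·K).
Undamped amplitude ∝ 1/C, so A_land/A_ocean = C_ocean/C_land = 305.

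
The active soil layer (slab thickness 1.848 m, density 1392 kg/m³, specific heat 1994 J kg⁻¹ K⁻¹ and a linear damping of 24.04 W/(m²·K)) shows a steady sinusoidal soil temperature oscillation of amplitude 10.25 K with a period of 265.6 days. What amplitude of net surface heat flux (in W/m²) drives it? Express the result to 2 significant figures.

250

Areal heat capacity C = ρ c_p D = 1392 × 1994 × 1.848 = 5.13×10^6 J m⁻² K⁻¹.
ω = 2π / 2.29×10^7 s = 2.74×10^-7 s⁻¹.
√((Cω)² + λ²) = √((1.40)² + 24.04²) = 24.1 W/(m²·K).
F₀ = A × √((Cω)²+λ²) = 10.25 × 24.1 = 247 W/m².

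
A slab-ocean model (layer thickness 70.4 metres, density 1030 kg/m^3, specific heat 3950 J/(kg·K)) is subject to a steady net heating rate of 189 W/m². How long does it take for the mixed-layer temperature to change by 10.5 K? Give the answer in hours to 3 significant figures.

Areal heat capacity C = ρ c_p D = 1030 × 3950 × 70.4 = 2.86×10^8 J/(m²·K).
Time required: Δt = C ΔT / F = 2.86×10^8 × 10.5 / 189 = 1.59×10^7 s.
In hours: 1.59×10^7 s / (3600 s/hour) = 4420 hours.

4420 hours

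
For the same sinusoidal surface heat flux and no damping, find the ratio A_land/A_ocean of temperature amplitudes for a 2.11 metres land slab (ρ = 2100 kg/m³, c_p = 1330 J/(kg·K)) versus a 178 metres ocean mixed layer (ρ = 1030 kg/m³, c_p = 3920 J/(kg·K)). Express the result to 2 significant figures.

120

C_ocean = 1030 × 3920 × 178 = 7.19×10^8 J/(m²·K).
C_land = 2100 × 1330 × 2.11 = 5.89×10^6 J/(m²·K).
Undamped amplitude ∝ 1/C, so A_land/A_ocean = C_ocean/C_land = 122.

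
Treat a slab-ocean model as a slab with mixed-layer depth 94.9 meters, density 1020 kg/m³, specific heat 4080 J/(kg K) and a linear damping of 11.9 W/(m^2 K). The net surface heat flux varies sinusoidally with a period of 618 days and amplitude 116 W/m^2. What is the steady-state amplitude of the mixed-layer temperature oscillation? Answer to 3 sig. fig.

2.42 K

Areal heat capacity C = ρ c_p D = 1020 × 4080 × 94.9 = 3.95×10^8 J m⁻² K⁻¹.
Angular frequency ω = 2π / T = 2π / 5.34×10^7 s = 1.18×10^-7 s⁻¹.
√((Cω)² + λ²) = √((46.5)² + 11.9²) = 48.0 W/(m²·K).
Amplitude A = F₀ / √((Cω)²+λ²) = 116 / 48.0 = 2.42 K.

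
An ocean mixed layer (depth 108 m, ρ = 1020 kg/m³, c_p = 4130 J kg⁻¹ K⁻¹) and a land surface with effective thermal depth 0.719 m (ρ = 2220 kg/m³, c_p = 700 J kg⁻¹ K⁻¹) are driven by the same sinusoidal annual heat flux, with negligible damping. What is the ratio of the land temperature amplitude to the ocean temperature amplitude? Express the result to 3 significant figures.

407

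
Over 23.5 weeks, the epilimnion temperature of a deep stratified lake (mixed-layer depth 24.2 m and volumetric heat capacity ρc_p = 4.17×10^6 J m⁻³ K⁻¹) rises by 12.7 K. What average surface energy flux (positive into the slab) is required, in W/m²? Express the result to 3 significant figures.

Areal heat capacity C = ρc_p × D = 4.17×10^6 × 24.2 = 1.01×10^8 J/(m²·K).
Required heat per unit area: Q = C ΔT = 1.01×10^8 × 12.7 = 1.28×10^9 J/m².
Flux F = Q / Δt = 1.28×10^9 / 1.42×10^7 s = 90.2 W/m².

90.2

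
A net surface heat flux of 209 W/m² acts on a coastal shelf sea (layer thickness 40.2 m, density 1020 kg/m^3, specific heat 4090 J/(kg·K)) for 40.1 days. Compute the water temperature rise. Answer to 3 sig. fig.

4.32 K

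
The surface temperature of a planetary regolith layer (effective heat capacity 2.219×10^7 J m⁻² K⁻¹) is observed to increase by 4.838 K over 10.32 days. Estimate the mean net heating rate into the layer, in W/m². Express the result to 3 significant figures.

120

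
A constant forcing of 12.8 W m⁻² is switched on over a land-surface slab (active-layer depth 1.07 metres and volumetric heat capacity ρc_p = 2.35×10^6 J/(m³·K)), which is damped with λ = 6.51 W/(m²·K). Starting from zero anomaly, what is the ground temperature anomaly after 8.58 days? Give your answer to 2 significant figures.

Areal heat capacity C = ρc_p × D = 2.35×10^6 × 1.07 = 2.51×10^6 J/(m²·K).
τ = C / λ = 2.51×10^6 / 6.51 = 3.86×10^5 s.
Equilibrium anomaly ΔT_eq = F / λ = 12.8 / 6.51 = 1.97 K.
t = 8.58 days = 7.41×10^5 s, so t/τ = 1.92.
ΔT(t) = ΔT_eq (1 − e^(−t/τ)) = 1.97 × (1 − e^−1.92) = 1.68 K.

1.7 K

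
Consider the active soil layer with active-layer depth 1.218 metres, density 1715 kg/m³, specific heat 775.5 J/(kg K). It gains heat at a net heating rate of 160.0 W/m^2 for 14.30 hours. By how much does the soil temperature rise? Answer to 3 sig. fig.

5.08 K

Areal heat capacity C = ρ c_p D = 1715 × 775.5 × 1.218 = 1.62×10^6 J/(m^2 K).
Net heat input Q = F Δt = 160.0 × (14.30 hours × 3600 s/hour) = 8.24×10^6 J/m².
ΔT = Q / C = 8.24×10^6 / 1.62×10^6 = 5.08 K.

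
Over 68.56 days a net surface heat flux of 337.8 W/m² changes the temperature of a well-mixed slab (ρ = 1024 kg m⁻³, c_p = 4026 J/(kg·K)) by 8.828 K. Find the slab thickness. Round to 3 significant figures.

55.0 m

Heat input Q = F Δt = 337.8 × 5.92×10^6 s = 2.00×10^9 J/m².
Required areal heat capacity C = Q / ΔT = 2.27×10^8 J/(m²·K).
Depth D = C / (ρ c_p) = 2.27×10^8 / (1024 × 4026) = 55.0 m.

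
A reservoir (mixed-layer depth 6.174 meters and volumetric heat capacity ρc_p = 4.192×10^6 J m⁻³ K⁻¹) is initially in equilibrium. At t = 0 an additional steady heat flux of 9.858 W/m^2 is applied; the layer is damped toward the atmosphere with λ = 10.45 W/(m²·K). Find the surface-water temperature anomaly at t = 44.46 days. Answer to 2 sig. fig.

0.74 K

Areal heat capacity C = ρc_p × D = 4.192×10^6 × 6.174 = 2.59×10^7 J/(m^2 K).
τ = C / λ = 2.59×10^7 / 10.45 = 2.48×10^6 s.
Equilibrium anomaly ΔT_eq = F / λ = 9.858 / 10.45 = 0.943 K.
t = 44.46 days = 3.84×10^6 s, so t/τ = 1.55.
ΔT(t) = ΔT_eq (1 − e^(−t/τ)) = 0.943 × (1 − e^−1.55) = 0.743 K.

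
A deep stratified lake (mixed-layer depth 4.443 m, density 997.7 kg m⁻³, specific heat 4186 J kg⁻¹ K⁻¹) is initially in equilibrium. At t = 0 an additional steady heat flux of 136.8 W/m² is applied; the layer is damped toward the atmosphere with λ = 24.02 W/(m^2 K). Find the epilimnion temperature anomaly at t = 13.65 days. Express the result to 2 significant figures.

4.5 K

Areal heat capacity C = ρ c_p D = 997.7 × 4186 × 4.443 = 1.86×10^7 J/(m^2 K).
τ = C / λ = 1.86×10^7 / 24.02 = 7.73×10^5 s.
Equilibrium anomaly ΔT_eq = F / λ = 136.8 / 24.02 = 5.70 K.
t = 13.65 days = 1.18×10^6 s, so t/τ = 1.53.
ΔT(t) = ΔT_eq (1 − e^(−t/τ)) = 5.70 × (1 − e^−1.53) = 4.46 K.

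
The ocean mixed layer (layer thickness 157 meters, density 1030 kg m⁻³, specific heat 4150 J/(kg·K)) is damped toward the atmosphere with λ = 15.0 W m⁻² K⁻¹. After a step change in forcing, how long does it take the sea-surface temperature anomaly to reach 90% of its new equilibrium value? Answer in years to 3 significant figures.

3.26 years

Areal heat capacity C = ρ c_p D = 1030 × 4150 × 157 = 6.71×10^8 J m⁻² K⁻¹.
τ = C / λ = 6.71×10^8 / 15.0 = 4.47×10^7 s.
Fraction reached: 1 − e^(−t/τ) = 0.90 ⇒ t = −τ ln(1 − 0.90) = τ × 2.30.
t = 1.03×10^8 s = 3.26 years.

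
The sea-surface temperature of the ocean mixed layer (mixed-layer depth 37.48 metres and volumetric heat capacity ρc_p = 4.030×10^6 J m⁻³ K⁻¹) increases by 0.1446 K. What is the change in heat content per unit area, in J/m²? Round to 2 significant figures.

2.2×10^7

Areal heat capacity C = ρc_p × D = 4.030×10^6 × 37.48 = 1.51×10^8 J/(m²·K).
ΔQ = C ΔT = 1.51×10^8 × 0.1446 = 2.18×10^7 J/m².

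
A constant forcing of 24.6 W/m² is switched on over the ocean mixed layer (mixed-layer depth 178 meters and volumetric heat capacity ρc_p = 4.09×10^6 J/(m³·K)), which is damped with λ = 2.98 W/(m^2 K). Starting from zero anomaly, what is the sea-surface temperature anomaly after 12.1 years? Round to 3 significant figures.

Areal heat capacity C = ρc_p × D = 4.09×10^6 × 178 = 7.28×10^8 J/(m²·K).
τ = C / λ = 7.28×10^8 / 2.98 = 2.44×10^8 s.
Equilibrium anomaly ΔT_eq = F / λ = 24.6 / 2.98 = 8.26 K.
t = 12.1 years = 3.82×10^8 s, so t/τ = 1.56.
ΔT(t) = ΔT_eq (1 − e^(−t/τ)) = 8.26 × (1 − e^−1.56) = 6.53 K.

6.53 K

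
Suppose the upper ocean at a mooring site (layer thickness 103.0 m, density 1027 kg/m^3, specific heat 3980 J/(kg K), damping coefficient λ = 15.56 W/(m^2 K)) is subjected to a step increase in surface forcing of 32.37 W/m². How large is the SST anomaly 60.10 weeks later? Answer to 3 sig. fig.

Areal heat capacity C = ρ c_p D = 1027 × 3980 × 103.0 = 4.21×10^8 J/(m^2 K).
τ = C / λ = 4.21×10^8 / 15.56 = 2.71×10^7 s.
Equilibrium anomaly ΔT_eq = F / λ = 32.37 / 15.56 = 2.08 K.
t = 60.10 weeks = 3.63×10^7 s, so t/τ = 1.34.
ΔT(t) = ΔT_eq (1 − e^(−t/τ)) = 2.08 × (1 − e^−1.34) = 1.54 K.

1.54 K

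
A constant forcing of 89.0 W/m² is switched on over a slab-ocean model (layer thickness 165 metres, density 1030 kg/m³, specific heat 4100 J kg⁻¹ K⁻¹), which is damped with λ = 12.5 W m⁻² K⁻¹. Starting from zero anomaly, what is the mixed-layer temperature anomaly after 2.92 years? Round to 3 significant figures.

Areal heat capacity C = ρ c_p D = 1030 × 4100 × 165 = 6.97×10^8 J/(m^2 K).
τ = C / λ = 6.97×10^8 / 12.5 = 5.57×10^7 s.
Equilibrium anomaly ΔT_eq = F / λ = 89.0 / 12.5 = 7.12 K.
t = 2.92 years = 9.21×10^7 s, so t/τ = 1.65.
ΔT(t) = ΔT_eq (1 − e^(−t/τ)) = 7.12 × (1 − e^−1.65) = 5.76 K.

5.76 K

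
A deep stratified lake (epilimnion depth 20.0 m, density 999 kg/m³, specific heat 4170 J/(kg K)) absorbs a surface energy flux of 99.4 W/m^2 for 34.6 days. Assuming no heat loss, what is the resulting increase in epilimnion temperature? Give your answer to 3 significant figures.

Areal heat capacity C = ρ c_p D = 999 × 4170 × 20.0 = 8.33×10^7 J/(m^2 K).
Net heat input Q = F Δt = 99.4 × (34.6 days × 86400 s/day) = 2.97×10^8 J/m².
ΔT = Q / C = 2.97×10^8 / 8.33×10^7 = 3.57 K.

3.57 K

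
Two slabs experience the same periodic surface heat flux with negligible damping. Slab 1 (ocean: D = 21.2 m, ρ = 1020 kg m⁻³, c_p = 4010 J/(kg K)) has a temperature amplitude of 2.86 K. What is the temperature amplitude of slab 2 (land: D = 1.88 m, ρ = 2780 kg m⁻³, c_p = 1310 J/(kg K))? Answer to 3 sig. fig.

C_ocean = 8.67×10^7 J/(m²·K); C_land = 6.85×10^6 J/(m²·K).
A ∝ 1/C ⇒ A_land = A_ocean × C_ocean/C_land = 2.86 × 12.7 = 36.2 K.

36.2 K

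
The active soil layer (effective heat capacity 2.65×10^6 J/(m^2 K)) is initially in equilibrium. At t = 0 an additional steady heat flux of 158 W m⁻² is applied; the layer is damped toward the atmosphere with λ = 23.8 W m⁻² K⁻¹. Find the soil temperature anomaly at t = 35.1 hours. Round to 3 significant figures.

4.50 K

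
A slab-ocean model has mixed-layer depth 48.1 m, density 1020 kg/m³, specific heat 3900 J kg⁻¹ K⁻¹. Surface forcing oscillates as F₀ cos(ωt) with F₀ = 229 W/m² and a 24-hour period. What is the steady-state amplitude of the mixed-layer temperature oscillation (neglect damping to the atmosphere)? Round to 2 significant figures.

0.016 K

Areal heat capacity C = ρ c_p D = 1020 × 3900 × 48.1 = 1.91×10^8 J/(m²·K).
Angular frequency ω = 2π / T = 2π / 86400 s = 7.27×10^-5 s⁻¹.
Cω = 1.91×10^8 × 7.27×10^-5 = 13900 W/(m²·K).
Amplitude A = F₀ / (Cω) = 229 / 13900 = 0.0165 K.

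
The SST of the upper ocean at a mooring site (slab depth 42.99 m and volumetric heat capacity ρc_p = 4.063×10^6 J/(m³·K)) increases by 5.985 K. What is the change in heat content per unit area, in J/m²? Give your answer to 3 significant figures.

1.05×10^9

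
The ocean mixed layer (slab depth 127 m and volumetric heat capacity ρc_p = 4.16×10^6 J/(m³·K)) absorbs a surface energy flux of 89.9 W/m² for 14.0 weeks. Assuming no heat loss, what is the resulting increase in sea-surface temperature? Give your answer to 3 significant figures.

1.44 K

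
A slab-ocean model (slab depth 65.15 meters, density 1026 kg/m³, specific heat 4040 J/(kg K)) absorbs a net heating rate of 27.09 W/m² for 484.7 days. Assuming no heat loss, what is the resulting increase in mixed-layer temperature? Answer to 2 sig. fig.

4.2 K

Areal heat capacity C = ρ c_p D = 1026 × 4040 × 65.15 = 2.70×10^8 J m⁻² K⁻¹.
Net heat input Q = F Δt = 27.09 × (484.7 days × 86400 s/day) = 1.13×10^9 J/m².
ΔT = Q / C = 1.13×10^9 / 2.70×10^8 = 4.20 K.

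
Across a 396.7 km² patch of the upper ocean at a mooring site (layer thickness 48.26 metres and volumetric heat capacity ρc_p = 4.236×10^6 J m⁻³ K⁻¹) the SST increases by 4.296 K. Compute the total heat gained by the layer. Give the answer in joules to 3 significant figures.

3.48×10^17 J

Areal heat capacity C = ρc_p × D = 4.236×10^6 × 48.26 = 2.04×10^8 J/(m²·K).
Heat per unit area: q = C ΔT = 2.04×10^8 × 4.296 = 8.78×10^8 J/m².
Total heat: Q = q × A = 8.78×10^8 × (396.7 × 10⁶ m²) = 3.48×10^17 J.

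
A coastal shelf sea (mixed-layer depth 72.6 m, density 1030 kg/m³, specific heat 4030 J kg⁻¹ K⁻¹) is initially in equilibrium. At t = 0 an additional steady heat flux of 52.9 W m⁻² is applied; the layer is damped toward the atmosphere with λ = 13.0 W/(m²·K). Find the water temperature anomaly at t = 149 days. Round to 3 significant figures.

1.73 K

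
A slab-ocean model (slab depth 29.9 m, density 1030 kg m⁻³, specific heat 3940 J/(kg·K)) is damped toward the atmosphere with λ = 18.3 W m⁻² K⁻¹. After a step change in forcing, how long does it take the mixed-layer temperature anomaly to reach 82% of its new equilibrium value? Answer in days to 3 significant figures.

132 days

Areal heat capacity C = ρ c_p D = 1030 × 3940 × 29.9 = 1.21×10^8 J/(m^2 K).
τ = C / λ = 1.21×10^8 / 18.3 = 6.63×10^6 s.
Fraction reached: 1 − e^(−t/τ) = 0.82 ⇒ t = −τ ln(1 − 0.82) = τ × 1.71.
t = 1.14×10^7 s = 132 days.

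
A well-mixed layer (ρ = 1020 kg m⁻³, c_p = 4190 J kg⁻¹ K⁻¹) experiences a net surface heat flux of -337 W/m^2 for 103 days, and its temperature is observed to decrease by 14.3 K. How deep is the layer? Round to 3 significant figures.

49.1 m

Heat input Q = F Δt = -337 × 8.90×10^6 s = -3.00×10^9 J/m².
Required areal heat capacity C = Q / ΔT = 2.10×10^8 J/(m²·K).
Depth D = C / (ρ c_p) = 2.10×10^8 / (1020 × 4190) = 49.1 m.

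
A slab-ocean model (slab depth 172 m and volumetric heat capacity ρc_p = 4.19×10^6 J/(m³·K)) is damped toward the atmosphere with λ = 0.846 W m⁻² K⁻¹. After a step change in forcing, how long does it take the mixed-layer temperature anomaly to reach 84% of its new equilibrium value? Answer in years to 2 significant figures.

Areal heat capacity C = ρc_p × D = 4.19×10^6 × 172 = 7.21×10^8 J/(m²·K).
τ = C / λ = 7.21×10^8 / 0.846 = 8.52×10^8 s.
Fraction reached: 1 − e^(−t/τ) = 0.84 ⇒ t = −τ ln(1 − 0.84) = τ × 1.83.
t = 1.56×10^9 s = 49.5 years.

49 years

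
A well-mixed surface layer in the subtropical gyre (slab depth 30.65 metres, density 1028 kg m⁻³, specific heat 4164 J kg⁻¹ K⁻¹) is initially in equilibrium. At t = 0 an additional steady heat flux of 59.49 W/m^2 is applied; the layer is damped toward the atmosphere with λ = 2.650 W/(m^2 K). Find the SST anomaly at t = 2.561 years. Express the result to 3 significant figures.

Areal heat capacity C = ρ c_p D = 1028 × 4164 × 30.65 = 1.31×10^8 J m⁻² K⁻¹.
τ = C / λ = 1.31×10^8 / 2.650 = 4.95×10^7 s.
Equilibrium anomaly ΔT_eq = F / λ = 59.49 / 2.650 = 22.4 K.
t = 2.561 years = 8.08×10^7 s, so t/τ = 1.63.
ΔT(t) = ΔT_eq (1 − e^(−t/τ)) = 22.4 × (1 − e^−1.63) = 18.1 K.

18.1 K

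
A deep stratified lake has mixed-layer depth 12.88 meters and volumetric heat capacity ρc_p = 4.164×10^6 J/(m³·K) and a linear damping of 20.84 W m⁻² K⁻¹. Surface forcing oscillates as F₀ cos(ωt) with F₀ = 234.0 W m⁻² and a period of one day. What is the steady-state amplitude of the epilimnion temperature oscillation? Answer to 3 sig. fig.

Areal heat capacity C = ρc_p × D = 4.164×10^6 × 12.88 = 5.36×10^7 J/(m^2 K).
Angular frequency ω = 2π / T = 2π / 86400 s = 7.27×10^-5 s⁻¹.
√((Cω)² + λ²) = √((3900)² + 20.84²) = 3900 W/(m²·K).
Amplitude A = F₀ / √((Cω)²+λ²) = 234.0 / 3900 = 0.0600 K.

0.0600 K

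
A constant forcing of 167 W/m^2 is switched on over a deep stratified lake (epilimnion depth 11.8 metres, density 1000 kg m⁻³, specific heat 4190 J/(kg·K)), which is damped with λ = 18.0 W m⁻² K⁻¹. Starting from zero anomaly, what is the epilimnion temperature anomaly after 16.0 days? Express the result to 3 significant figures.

Areal heat capacity C = ρ c_p D = 1000 × 4190 × 11.8 = 4.94×10^7 J m⁻² K⁻¹.
τ = C / λ = 4.94×10^7 / 18.0 = 2.75×10^6 s.
Equilibrium anomaly ΔT_eq = F / λ = 167 / 18.0 = 9.28 K.
t = 16.0 days = 1.38×10^6 s, so t/τ = 0.503.
ΔT(t) = ΔT_eq (1 − e^(−t/τ)) = 9.28 × (1 − e^−0.503) = 3.67 K.

3.67 K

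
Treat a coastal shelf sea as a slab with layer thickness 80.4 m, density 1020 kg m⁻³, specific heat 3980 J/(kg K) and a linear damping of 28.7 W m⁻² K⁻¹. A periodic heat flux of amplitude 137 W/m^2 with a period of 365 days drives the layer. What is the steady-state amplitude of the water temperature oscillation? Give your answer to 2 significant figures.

1.9 K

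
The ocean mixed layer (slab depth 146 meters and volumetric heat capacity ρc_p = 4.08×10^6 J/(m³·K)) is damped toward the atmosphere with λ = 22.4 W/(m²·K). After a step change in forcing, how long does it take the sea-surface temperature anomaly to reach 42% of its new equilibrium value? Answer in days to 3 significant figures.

Areal heat capacity C = ρc_p × D = 4.08×10^6 × 146 = 5.96×10^8 J/(m²·K).
τ = C / λ = 5.96×10^8 / 22.4 = 2.66×10^7 s.
Fraction reached: 1 − e^(−t/τ) = 0.42 ⇒ t = −τ ln(1 − 0.42) = τ × 0.545.
t = 1.45×10^7 s = 168 days.

168 days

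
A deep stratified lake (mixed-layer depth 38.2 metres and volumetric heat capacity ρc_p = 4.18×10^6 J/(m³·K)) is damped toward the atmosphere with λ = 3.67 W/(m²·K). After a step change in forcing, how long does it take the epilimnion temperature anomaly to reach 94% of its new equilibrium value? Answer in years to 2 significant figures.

Areal heat capacity C = ρc_p × D = 4.18×10^6 × 38.2 = 1.60×10^8 J m⁻² K⁻¹.
τ = C / λ = 1.60×10^8 / 3.67 = 4.35×10^7 s.
Fraction reached: 1 − e^(−t/τ) = 0.94 ⇒ t = −τ ln(1 − 0.94) = τ × 2.81.
t = 1.22×10^8 s = 3.88 years.

3.9 years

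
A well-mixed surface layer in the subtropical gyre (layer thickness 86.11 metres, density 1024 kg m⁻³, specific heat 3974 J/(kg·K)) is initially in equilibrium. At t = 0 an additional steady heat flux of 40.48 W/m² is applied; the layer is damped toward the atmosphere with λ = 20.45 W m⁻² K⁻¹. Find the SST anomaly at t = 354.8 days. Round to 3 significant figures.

1.65 K

Areal heat capacity C = ρ c_p D = 1024 × 3974 × 86.11 = 3.50×10^8 J/(m^2 K).
τ = C / λ = 3.50×10^8 / 20.45 = 1.71×10^7 s.
Equilibrium anomaly ΔT_eq = F / λ = 40.48 / 20.45 = 1.98 K.
t = 354.8 days = 3.07×10^7 s, so t/τ = 1.79.
ΔT(t) = ΔT_eq (1 − e^(−t/τ)) = 1.98 × (1 − e^−1.79) = 1.65 K.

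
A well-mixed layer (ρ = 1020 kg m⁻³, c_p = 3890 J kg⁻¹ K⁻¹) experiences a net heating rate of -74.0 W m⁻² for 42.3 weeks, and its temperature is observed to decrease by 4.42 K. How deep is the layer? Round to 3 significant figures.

Heat input Q = F Δt = -74.0 × 2.56×10^7 s = -1.89×10^9 J/m².
Required areal heat capacity C = Q / ΔT = 4.28×10^8 J/(m²·K).
Depth D = C / (ρ c_p) = 4.28×10^8 / (1020 × 3890) = 108 m.

108 m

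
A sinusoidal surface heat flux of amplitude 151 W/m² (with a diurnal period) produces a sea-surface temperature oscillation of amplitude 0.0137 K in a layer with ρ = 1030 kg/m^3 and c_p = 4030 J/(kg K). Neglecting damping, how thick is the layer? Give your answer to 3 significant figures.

36.5 m

ω = 2π / 86400 s = 7.27×10^-5 s⁻¹.
Required C = F₀ / (A ω) = 151 / (0.0137 × 7.27×10^-5) = 1.52×10^8 J/(m²·K).
D = C / (ρ c_p) = 1.52×10^8 / (1030 × 4030) = 36.5 m.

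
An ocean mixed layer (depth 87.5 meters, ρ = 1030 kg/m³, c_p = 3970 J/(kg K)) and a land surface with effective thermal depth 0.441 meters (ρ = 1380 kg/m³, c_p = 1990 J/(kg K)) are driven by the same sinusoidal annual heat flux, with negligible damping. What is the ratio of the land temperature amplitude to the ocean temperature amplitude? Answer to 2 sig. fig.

300

C_ocean = 1030 × 3970 × 87.5 = 3.58×10^8 J/(m²·K).
C_land = 1380 × 1990 × 0.441 = 1.21×10^6 J/(m²·K).
Undamped amplitude ∝ 1/C, so A_land/A_ocean = C_ocean/C_land = 295.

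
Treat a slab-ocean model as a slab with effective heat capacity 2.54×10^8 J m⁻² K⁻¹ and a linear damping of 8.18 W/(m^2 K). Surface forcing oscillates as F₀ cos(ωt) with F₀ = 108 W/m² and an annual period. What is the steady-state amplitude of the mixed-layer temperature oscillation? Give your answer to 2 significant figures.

2.1 K

Areal heat capacity C = 2.54×10^8 J m⁻² K⁻¹ (given).
Angular frequency ω = 2π / T = 2π / 3.15×10^7 s = 1.99×10^-7 s⁻¹.
√((Cω)² + λ²) = √((50.6)² + 8.18²) = 51.3 W/(m²·K).
Amplitude A = F₀ / √((Cω)²+λ²) = 108 / 51.3 = 2.11 K.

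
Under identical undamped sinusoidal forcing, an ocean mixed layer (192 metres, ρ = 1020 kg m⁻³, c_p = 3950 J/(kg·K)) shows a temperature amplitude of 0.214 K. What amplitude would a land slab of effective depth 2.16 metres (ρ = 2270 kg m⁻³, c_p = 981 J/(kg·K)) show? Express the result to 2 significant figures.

C_ocean = 7.74×10^8 J/(m²·K); C_land = 4.81×10^6 J/(m²·K).
A ∝ 1/C ⇒ A_land = A_ocean × C_ocean/C_land = 0.214 × 161 = 34.4 K.

34 K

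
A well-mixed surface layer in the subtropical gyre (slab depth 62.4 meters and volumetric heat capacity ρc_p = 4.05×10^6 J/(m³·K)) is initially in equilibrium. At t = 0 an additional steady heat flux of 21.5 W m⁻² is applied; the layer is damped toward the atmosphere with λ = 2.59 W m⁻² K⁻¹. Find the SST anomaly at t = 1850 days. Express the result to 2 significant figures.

Areal heat capacity C = ρc_p × D = 4.05×10^6 × 62.4 = 2.53×10^8 J/(m²·K).
τ = C / λ = 2.53×10^8 / 2.59 = 9.76×10^7 s.
Equilibrium anomaly ΔT_eq = F / λ = 21.5 / 2.59 = 8.30 K.
t = 1850 days = 1.60×10^8 s, so t/τ = 1.64.
ΔT(t) = ΔT_eq (1 − e^(−t/τ)) = 8.30 × (1 − e^−1.64) = 6.69 K.

6.7 K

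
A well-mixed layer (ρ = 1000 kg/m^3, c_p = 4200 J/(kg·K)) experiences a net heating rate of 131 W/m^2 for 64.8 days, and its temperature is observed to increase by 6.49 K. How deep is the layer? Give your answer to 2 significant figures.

Heat input Q = F Δt = 131 × 5.60×10^6 s = 7.33×10^8 J/m².
Required areal heat capacity C = Q / ΔT = 1.13×10^8 J/(m²·K).
Depth D = C / (ρ c_p) = 1.13×10^8 / (1000 × 4200) = 26.9 m.

27 m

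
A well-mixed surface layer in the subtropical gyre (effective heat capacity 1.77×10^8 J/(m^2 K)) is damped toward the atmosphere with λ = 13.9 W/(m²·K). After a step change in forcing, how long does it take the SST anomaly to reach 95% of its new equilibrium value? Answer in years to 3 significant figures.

1.21 years

Areal heat capacity C = 1.77×10^8 J/(m^2 K) (given).
τ = C / λ = 1.77×10^8 / 13.9 = 1.27×10^7 s.
Fraction reached: 1 − e^(−t/τ) = 0.95 ⇒ t = −τ ln(1 − 0.95) = τ × 3.00.
t = 3.81×10^7 s = 1.21 years.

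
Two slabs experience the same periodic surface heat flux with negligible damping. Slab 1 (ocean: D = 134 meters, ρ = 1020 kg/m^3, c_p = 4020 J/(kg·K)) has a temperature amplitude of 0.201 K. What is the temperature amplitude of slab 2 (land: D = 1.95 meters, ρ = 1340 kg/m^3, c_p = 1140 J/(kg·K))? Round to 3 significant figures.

37.1 K

C_ocean = 5.49×10^8 J/(m²·K); C_land = 2.98×10^6 J/(m²·K).
A ∝ 1/C ⇒ A_land = A_ocean × C_ocean/C_land = 0.201 × 184 = 37.1 K.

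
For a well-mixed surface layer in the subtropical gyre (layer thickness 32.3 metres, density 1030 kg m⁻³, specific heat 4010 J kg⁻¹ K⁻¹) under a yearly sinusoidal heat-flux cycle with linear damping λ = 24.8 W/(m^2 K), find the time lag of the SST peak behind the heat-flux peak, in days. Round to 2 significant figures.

48 days

Areal heat capacity C = ρ c_p D = 1030 × 4010 × 32.3 = 1.33×10^8 J m⁻² K⁻¹.
ω = 2π / 3.15×10^7 s = 1.99×10^-7 s⁻¹.
Phase lag φ = arctan(Cω/λ) = arctan(26.6/24.8) = 0.820 rad.
Time lag = φ / ω = 0.820 / 1.99×10^-7 = 4.12×10^6 s = 47.6 days.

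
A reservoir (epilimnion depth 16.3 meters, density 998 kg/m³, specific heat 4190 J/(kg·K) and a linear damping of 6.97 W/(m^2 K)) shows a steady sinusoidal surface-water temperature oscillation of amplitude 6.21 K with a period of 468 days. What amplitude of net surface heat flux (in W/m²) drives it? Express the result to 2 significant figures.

79

Areal heat capacity C = ρ c_p D = 998 × 4190 × 16.3 = 6.82×10^7 J/(m²·K).
ω = 2π / 4.04×10^7 s = 1.55×10^-7 s⁻¹.
√((Cω)² + λ²) = √((10.6)² + 6.97²) = 12.7 W/(m²·K).
F₀ = A × √((Cω)²+λ²) = 6.21 × 12.7 = 78.7 W/m².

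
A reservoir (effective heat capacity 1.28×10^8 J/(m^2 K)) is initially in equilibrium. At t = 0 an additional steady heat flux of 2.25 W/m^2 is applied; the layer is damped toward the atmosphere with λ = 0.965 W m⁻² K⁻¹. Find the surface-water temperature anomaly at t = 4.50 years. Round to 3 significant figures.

1.53 K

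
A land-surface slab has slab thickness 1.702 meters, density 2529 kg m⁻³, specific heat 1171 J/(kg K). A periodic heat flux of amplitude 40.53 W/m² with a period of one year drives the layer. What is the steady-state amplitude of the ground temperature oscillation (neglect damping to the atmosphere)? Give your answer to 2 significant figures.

40 K

Areal heat capacity C = ρ c_p D = 2529 × 1171 × 1.702 = 5.04×10^6 J/(m^2 K).
Angular frequency ω = 2π / T = 2π / 3.15×10^7 s = 1.99×10^-7 s⁻¹.
Cω = 5.04×10^6 × 1.99×10^-7 = 1.00 W/(m²·K).
Amplitude A = F₀ / (Cω) = 40.53 / 1.00 = 40.4 K.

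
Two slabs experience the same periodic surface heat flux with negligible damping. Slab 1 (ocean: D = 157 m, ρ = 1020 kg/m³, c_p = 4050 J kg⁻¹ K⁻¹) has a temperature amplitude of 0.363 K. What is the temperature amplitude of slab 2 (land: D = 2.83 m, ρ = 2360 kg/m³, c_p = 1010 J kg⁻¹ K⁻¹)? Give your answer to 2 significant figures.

C_ocean = 6.49×10^8 J/(m²·K); C_land = 6.75×10^6 J/(m²·K).
A ∝ 1/C ⇒ A_land = A_ocean × C_ocean/C_land = 0.363 × 96.1 = 34.9 K.

35 K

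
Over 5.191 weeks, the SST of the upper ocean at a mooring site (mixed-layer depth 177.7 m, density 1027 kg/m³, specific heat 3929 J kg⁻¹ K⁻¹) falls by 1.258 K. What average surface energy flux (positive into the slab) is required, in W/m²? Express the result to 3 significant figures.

Areal heat capacity C = ρ c_p D = 1027 × 3929 × 177.7 = 7.17×10^8 J/(m²·K).
Required heat per unit area: Q = C ΔT = 7.17×10^8 × -1.258 = -9.02×10^8 J/m².
Flux F = Q / Δt = -9.02×10^8 / 3.14×10^6 s = -287 W/m².

-287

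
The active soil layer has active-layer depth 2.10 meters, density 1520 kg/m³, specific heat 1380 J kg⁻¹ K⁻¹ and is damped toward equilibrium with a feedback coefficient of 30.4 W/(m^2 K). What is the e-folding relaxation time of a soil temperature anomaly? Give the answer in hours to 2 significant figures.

Areal heat capacity C = ρ c_p D = 1520 × 1380 × 2.10 = 4.40×10^6 J/(m²·K).
Relaxation time τ = C / λ = 4.40×10^6 / 30.4 = 1.45×10^5 s.
In hours: 1.45×10^5 s / (3600 s/hour) = 40.2 hours.

40 hours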